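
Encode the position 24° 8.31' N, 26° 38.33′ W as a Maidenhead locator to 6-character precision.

HL64qd

Shift to the Maidenhead origin (180°W, 90°S): lon 153.3612, lat 114.1385.
Field (20°×10°, letters A–R): lon ⌊153.3612/20⌋ = 7 → H; lat ⌊114.1385/10⌋ = 11 → L.
Square (2°×1°, digits 0–9): lon ⌊13.3612/2⌋ = 6; lat ⌊4.1385/1⌋ = 4.
Subsquare (5′×2.5′, letters a–x): lon ⌊1.3612/0.0833333⌋ = 16 → q; lat ⌊0.1385/0.0416667⌋ = 3 → d.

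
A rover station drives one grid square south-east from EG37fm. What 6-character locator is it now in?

Longitude subsquare f = 5; +1 → 6 = g.
Latitude subsquare m = 12; −1 → 11 = l.

EG37gl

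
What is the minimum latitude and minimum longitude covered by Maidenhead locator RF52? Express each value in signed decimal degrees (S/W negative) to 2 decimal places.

Field R=17, F=5: +17·20° lon, +5·10° lat → SW at lon 160°, lat -40°.
Square 5, 2: +5·2° lon, +2·1° lat → SW at lon 170°, lat -38°.
latitude -38.00, longitude 170.00.

-38.00, 170.00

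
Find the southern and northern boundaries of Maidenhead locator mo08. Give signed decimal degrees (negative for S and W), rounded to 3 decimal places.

Field M=12, O=14: +12·20° lon, +14·10° lat → SW at lon 60°, lat 50°.
Square 0, 8: +0·2° lon, +8·1° lat → SW at lon 60°, lat 58°.
Cell spans 2° lon × 1° lat.
south 58.000, north 59.000.

58.000, 59.000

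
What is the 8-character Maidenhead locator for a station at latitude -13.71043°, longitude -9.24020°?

IH56jg19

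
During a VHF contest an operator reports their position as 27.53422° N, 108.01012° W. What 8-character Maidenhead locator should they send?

Shift to the Maidenhead origin (180°W, 90°S): lon 71.98988, lat 117.53422.
Field: 71.98988/20 → 3 → D, 117.53422/10 → 11 → L; chars DL.
Square: 11.98988/2 → 5, 7.53422/1 → 7; chars 57.
Subsquare: 1.98988/0.0833333 → 23 → x, 0.53422/0.0416667 → 12 → m; chars xm.
Extended square: 0.07321/0.00833333 → 8, 0.03422/0.00416667 → 8; chars 88.

DL57xm88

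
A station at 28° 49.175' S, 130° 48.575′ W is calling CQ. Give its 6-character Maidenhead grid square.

CG41oe

Add 180° to longitude and 90° to latitude: 49.1904, 61.1804.
Field: 49.1904/20 → 2 → C, 61.1804/10 → 6 → G; chars CG.
Square: 9.1904/2 → 4, 1.1804/1 → 1; chars 41.
Subsquare: 1.1904/0.0833333 → 14 → o, 0.1804/0.0416667 → 4 → e; chars oe.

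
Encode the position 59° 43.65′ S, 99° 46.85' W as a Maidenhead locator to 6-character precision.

ED00cg

Shift to the Maidenhead origin (180°W, 90°S): lon 80.2192, lat 30.2725.
Field (20°×10°, letters A–R): lon ⌊80.2192/20⌋ = 4 → E; lat ⌊30.2725/10⌋ = 3 → D.
Square (2°×1°, digits 0–9): lon ⌊0.2192/2⌋ = 0; lat ⌊0.2725/1⌋ = 0.
Subsquare (5′×2.5′, letters a–x): lon ⌊0.2192/0.0833333⌋ = 2 → c; lat ⌊0.2725/0.0416667⌋ = 6 → g.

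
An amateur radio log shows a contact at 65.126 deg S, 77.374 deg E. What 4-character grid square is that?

Shift to the Maidenhead origin (180°W, 90°S): lon 257.37, lat 24.87.
Field: lon ⌊257.37/20⌋ = 12 → M; lat ⌊24.87/10⌋ = 2 → C.
Square: lon ⌊17.37/2⌋ = 8; lat ⌊4.87/1⌋ = 4.

MC84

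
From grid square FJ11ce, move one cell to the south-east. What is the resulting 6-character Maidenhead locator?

FJ11dd

Longitude subsquare c = 2; +1 → 3 = d.
Latitude subsquare e = 4; −1 → 3 = d.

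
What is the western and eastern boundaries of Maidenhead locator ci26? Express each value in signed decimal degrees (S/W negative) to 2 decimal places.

Field C=2, I=8: +2·20° lon, +8·10° lat → SW at lon -140°, lat -10°.
Square 2, 6: +2·2° lon, +6·1° lat → SW at lon -136°, lat -4°.
Cell spans 2° lon × 1° lat.
west -136.00, east -134.00.

-136.00, -134.00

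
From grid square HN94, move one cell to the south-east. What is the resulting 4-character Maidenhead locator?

Longitude square 9; +1 → 10, wraps to 0, carry into field.
Longitude field H = 7; +1 → 8 = I.
Latitude square 4; −1 → 3.

IN03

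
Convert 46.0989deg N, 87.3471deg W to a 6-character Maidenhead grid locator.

EN66hc

Add 180° to longitude and 90° to latitude: 92.6529, 136.0989.
Field: lon ⌊92.6529/20⌋ = 4 → E; lat ⌊136.0989/10⌋ = 13 → N.
Square: lon ⌊12.6529/2⌋ = 6; lat ⌊6.0989/1⌋ = 6.
Subsquare: lon ⌊0.6529/0.0833333⌋ = 7 → h; lat ⌊0.0989/0.0416667⌋ = 2 → c.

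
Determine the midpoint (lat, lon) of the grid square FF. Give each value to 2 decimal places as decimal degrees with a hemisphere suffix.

35.00° S, 70.00° W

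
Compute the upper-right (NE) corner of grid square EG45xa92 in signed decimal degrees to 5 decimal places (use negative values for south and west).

Field E=4, G=6: +4·20° lon, +6·10° lat → SW at lon -100°, lat -30°.
Square 4, 5: +4·2° lon, +5·1° lat → SW at lon -92°, lat -25°.
Subsquare x=23, a=0: +23·0.0833333° lon, +0·0.0416667° lat → SW at lon -90.0833°, lat -25°.
Extended square 9, 2: +9·0.00833333° lon, +2·0.00416667° lat → SW at lon -90.0083°, lat -24.9917°.
Cell spans 0.00833333° lon × 0.00416667° lat. NE corner is SW corner plus one full cell.
latitude -24.98750, longitude -90.00000.

-24.98750, -90.00000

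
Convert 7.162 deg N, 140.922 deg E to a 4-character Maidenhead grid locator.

Shift to the Maidenhead origin (180°W, 90°S): lon 320.92, lat 97.16.
Field: 320.92/20 → 16 → Q, 97.16/10 → 9 → J; chars QJ.
Square: 0.92/2 → 0, 7.16/1 → 7; chars 07.

QJ07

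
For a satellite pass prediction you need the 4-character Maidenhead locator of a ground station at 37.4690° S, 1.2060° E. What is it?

Shift to the Maidenhead origin (180°W, 90°S): lon 181.21, lat 52.53.
Field: 181.21/20 → 9 → J, 52.53/10 → 5 → F; chars JF.
Square: 1.21/2 → 0, 2.53/1 → 2; chars 02.

JF02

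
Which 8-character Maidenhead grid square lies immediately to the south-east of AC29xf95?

Longitude extended square 9; +1 → 10, wraps to 0, carry into subsquare.
Longitude subsquare x = 23; +1 → 24, wraps to 0 = a, carry into square.
Longitude square 2; +1 → 3.
Latitude extended square 5; −1 → 4.

AC39af04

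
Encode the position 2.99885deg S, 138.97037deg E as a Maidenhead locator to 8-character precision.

Add 180° to longitude and 90° to latitude: 318.97037, 87.00115.
Field: 318.97037/20 → 15 → P, 87.00115/10 → 8 → I; chars PI.
Square: 18.97037/2 → 9, 7.00115/1 → 7; chars 97.
Subsquare: 0.97037/0.0833333 → 11 → l, 0.00115/0.0416667 → 0 → a; chars la.
Extended square: 0.05370/0.00833333 → 6, 0.00115/0.00416667 → 0; chars 60.

PI97la60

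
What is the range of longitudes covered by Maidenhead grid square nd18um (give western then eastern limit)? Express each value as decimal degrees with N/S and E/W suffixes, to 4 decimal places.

Field N=13, D=3: +13·20° lon, +3·10° lat → SW at lon 80°, lat -60°.
Square 1, 8: +1·2° lon, +8·1° lat → SW at lon 82°, lat -52°.
Subsquare u=20, m=12: +20·0.0833333° lon, +12·0.0416667° lat → SW at lon 83.6667°, lat -51.5°.
Cell spans 0.0833333° lon × 0.0416667° lat.
west 83.6667° E, east 83.7500° E.

83.6667° E, 83.7500° E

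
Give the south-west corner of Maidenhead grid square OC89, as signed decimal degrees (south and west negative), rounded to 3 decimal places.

Field O=14, C=2: +14·20° lon, +2·10° lat → SW at lon 100°, lat -70°.
Square 8, 9: +8·2° lon, +9·1° lat → SW at lon 116°, lat -61°.
latitude -61.000, longitude 116.000.

-61.000, 116.000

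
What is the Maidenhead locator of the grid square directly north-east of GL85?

Longitude square 8; +1 → 9.
Latitude square 5; +1 → 6.

GL96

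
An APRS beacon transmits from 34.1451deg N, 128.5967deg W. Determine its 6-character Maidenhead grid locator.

Add 180° to longitude and 90° to latitude: 51.4033, 124.1451.
Field: 51.4033/20 → 2 → C, 124.1451/10 → 12 → M; chars CM.
Square: 11.4033/2 → 5, 4.1451/1 → 4; chars 54.
Subsquare: 1.4033/0.0833333 → 16 → q, 0.1451/0.0416667 → 3 → d; chars qd.

CM54qd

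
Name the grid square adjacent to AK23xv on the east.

AK33av

Longitude subsquare x = 23; +1 → 24, wraps to 0 = a, carry into square.
Longitude square 2; +1 → 3.
The latitude characters are unchanged.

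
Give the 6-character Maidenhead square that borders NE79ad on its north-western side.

NE69xe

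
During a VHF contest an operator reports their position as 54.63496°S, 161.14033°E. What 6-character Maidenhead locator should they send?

Shift to the Maidenhead origin (180°W, 90°S): lon 341.1403, lat 35.3650.
Field: lon ⌊341.1403/20⌋ = 17 → R; lat ⌊35.3650/10⌋ = 3 → D.
Square: lon ⌊1.1403/2⌋ = 0; lat ⌊5.3650/1⌋ = 5.
Subsquare: lon ⌊1.1403/0.0833333⌋ = 13 → n; lat ⌊0.3650/0.0416667⌋ = 8 → i.

RD05ni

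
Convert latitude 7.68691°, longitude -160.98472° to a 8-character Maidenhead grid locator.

AJ97mq14

Add 180° to longitude and 90° to latitude: 19.01528, 97.68691.
Field: 19.01528/20 → 0 → A, 97.68691/10 → 9 → J; chars AJ.
Square: 19.01528/2 → 9, 7.68691/1 → 7; chars 97.
Subsquare: 1.01528/0.0833333 → 12 → m, 0.68691/0.0416667 → 16 → q; chars mq.
Extended square: 0.01528/0.00833333 → 1, 0.02024/0.00416667 → 4; chars 14.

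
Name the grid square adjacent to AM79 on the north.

AN70

Latitude square 9; +1 → 10, wraps to 0, carry into field.
Latitude field M = 12; +1 → 13 = N.
The longitude characters are unchanged.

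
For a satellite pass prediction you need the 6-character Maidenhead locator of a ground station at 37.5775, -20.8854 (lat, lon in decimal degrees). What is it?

Add 180° to longitude and 90° to latitude: 159.1146, 127.5775.
Field (20°×10°, letters A–R): 159.1146/20 → 7 → H, 127.5775/10 → 12 → M; chars HM.
Square (2°×1°, digits 0–9): 19.1146/2 → 9, 7.5775/1 → 7; chars 97.
Subsquare (5′×2.5′, letters a–x): 1.1146/0.0833333 → 13 → n, 0.5775/0.0416667 → 13 → n; chars nn.

HM97nn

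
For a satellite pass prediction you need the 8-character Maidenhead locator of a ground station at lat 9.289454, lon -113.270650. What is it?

DJ39ig79

Shift to the Maidenhead origin (180°W, 90°S): lon 66.72935, lat 99.28945.
Field (20°×10°, letters A–R): lon ⌊66.72935/20⌋ = 3 → D; lat ⌊99.28945/10⌋ = 9 → J.
Square (2°×1°, digits 0–9): lon ⌊6.72935/2⌋ = 3; lat ⌊9.28945/1⌋ = 9.
Subsquare (5′×2.5′, letters a–x): lon ⌊0.72935/0.0833333⌋ = 8 → i; lat ⌊0.28945/0.0416667⌋ = 6 → g.
Extended square (30″×15″, digits 0–9): lon ⌊0.06268/0.00833333⌋ = 7; lat ⌊0.03945/0.00416667⌋ = 9.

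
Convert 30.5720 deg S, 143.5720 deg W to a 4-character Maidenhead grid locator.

Add 180° to longitude and 90° to latitude: 36.43, 59.43.
Field (20°×10°, letters A–R): lon ⌊36.43/20⌋ = 1 → B; lat ⌊59.43/10⌋ = 5 → F.
Square (2°×1°, digits 0–9): lon ⌊16.43/2⌋ = 8; lat ⌊9.43/1⌋ = 9.

BF89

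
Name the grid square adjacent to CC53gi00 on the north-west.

CC53fi91

Longitude extended square 0; −1 → -1, wraps to 9, carry into subsquare.
Longitude subsquare g = 6; −1 → 5 = f.
Latitude extended square 0; +1 → 1.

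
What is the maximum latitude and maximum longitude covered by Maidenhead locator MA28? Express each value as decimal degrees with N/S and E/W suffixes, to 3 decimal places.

81.000° S, 66.000° E

Field M=12, A=0: +12·20° lon, +0·10° lat → SW at lon 60°, lat -90°.
Square 2, 8: +2·2° lon, +8·1° lat → SW at lon 64°, lat -82°.
Cell spans 2° lon × 1° lat. NE corner is SW corner plus one full cell.
latitude 81.000° S, longitude 66.000° E.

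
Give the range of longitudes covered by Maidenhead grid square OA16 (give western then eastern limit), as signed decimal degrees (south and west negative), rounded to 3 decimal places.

102.000, 104.000

Field O=14, A=0: +14·20° lon, +0·10° lat → SW at lon 100°, lat -90°.
Square 1, 6: +1·2° lon, +6·1° lat → SW at lon 102°, lat -84°.
Cell spans 2° lon × 1° lat.
west 102.000, east 104.000.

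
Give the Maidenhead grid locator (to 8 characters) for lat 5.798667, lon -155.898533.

BJ25bt21

Shift to the Maidenhead origin (180°W, 90°S): lon 24.10147, lat 95.79867.
Field: 24.10147/20 → 1 → B, 95.79867/10 → 9 → J; chars BJ.
Square: 4.10147/2 → 2, 5.79867/1 → 5; chars 25.
Subsquare: 0.10147/0.0833333 → 1 → b, 0.79867/0.0416667 → 19 → t; chars bt.
Extended square: 0.01813/0.00833333 → 2, 0.00700/0.00416667 → 1; chars 21.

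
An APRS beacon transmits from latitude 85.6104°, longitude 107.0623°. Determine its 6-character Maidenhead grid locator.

OR35mo

Shift to the Maidenhead origin (180°W, 90°S): lon 287.0623, lat 175.6104.
Field (20°×10°, letters A–R): lon ⌊287.0623/20⌋ = 14 → O; lat ⌊175.6104/10⌋ = 17 → R.
Square (2°×1°, digits 0–9): lon ⌊7.0623/2⌋ = 3; lat ⌊5.6104/1⌋ = 5.
Subsquare (5′×2.5′, letters a–x): lon ⌊1.0623/0.0833333⌋ = 12 → m; lat ⌊0.6104/0.0416667⌋ = 14 → o.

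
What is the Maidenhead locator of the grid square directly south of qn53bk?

QN53bj

Latitude subsquare k = 10; −1 → 9 = j.
The longitude characters are unchanged.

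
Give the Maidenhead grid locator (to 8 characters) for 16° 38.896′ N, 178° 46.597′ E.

Offset from 180°W / 90°S: lon 358.77662°, lat 106.64827°.
Field: lon ⌊358.77662/20⌋ = 17 → R; lat ⌊106.64827/10⌋ = 10 → K.
Square: lon ⌊18.77662/2⌋ = 9; lat ⌊6.64827/1⌋ = 6.
Subsquare: lon ⌊0.77662/0.0833333⌋ = 9 → j; lat ⌊0.64827/0.0416667⌋ = 15 → p.
Extended square: lon ⌊0.02662/0.00833333⌋ = 3; lat ⌊0.02327/0.00416667⌋ = 5.

RK96jp35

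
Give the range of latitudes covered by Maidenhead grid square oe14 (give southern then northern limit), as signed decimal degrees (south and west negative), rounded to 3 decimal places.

Field O=14, E=4: +14·20° lon, +4·10° lat → SW at lon 100°, lat -50°.
Square 1, 4: +1·2° lon, +4·1° lat → SW at lon 102°, lat -46°.
Cell spans 2° lon × 1° lat.
south -46.000, north -45.000.

-46.000, -45.000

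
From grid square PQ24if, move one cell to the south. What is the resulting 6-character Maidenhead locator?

Latitude subsquare f = 5; −1 → 4 = e.
The longitude characters are unchanged.

PQ24ie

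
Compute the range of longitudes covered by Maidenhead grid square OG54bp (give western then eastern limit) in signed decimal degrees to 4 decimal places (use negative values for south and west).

Field O=14, G=6: +14·20° lon, +6·10° lat → SW at lon 100°, lat -30°.
Square 5, 4: +5·2° lon, +4·1° lat → SW at lon 110°, lat -26°.
Subsquare b=1, p=15: +1·0.0833333° lon, +15·0.0416667° lat → SW at lon 110.083°, lat -25.375°.
Cell spans 0.0833333° lon × 0.0416667° lat.
west 110.0833, east 110.1667.

110.0833, 110.1667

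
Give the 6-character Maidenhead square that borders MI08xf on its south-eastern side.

Longitude subsquare x = 23; +1 → 24, wraps to 0 = a, carry into square.
Longitude square 0; +1 → 1.
Latitude subsquare f = 5; −1 → 4 = e.

MI18ae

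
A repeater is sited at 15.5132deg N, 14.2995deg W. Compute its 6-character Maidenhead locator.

Offset from 180°W / 90°S: lon 165.7005°, lat 105.5132°.
Field (20°×10°, letters A–R): lon ⌊165.7005/20⌋ = 8 → I; lat ⌊105.5132/10⌋ = 10 → K.
Square (2°×1°, digits 0–9): lon ⌊5.7005/2⌋ = 2; lat ⌊5.5132/1⌋ = 5.
Subsquare (5′×2.5′, letters a–x): lon ⌊1.7005/0.0833333⌋ = 20 → u; lat ⌊0.5132/0.0416667⌋ = 12 → m.

IK25um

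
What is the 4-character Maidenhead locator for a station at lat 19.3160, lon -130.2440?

Shift to the Maidenhead origin (180°W, 90°S): lon 49.76, lat 109.32.
Field: 49.76/20 → 2 → C, 109.32/10 → 10 → K; chars CK.
Square: 9.76/2 → 4, 9.32/1 → 9; chars 49.

CK49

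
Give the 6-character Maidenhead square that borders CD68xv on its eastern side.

CD78av

Longitude subsquare x = 23; +1 → 24, wraps to 0 = a, carry into square.
Longitude square 6; +1 → 7.
The latitude characters are unchanged.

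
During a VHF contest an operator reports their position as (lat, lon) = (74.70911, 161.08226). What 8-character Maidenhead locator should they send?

RQ04mr90

Add 180° to longitude and 90° to latitude: 341.08226, 164.70911.
Field (20°×10°, letters A–R): 341.08226/20 → 17 → R, 164.70911/10 → 16 → Q; chars RQ.
Square (2°×1°, digits 0–9): 1.08226/2 → 0, 4.70911/1 → 4; chars 04.
Subsquare (5′×2.5′, letters a–x): 1.08226/0.0833333 → 12 → m, 0.70911/0.0416667 → 17 → r; chars mr.
Extended square (30″×15″, digits 0–9): 0.08226/0.00833333 → 9, 0.00078/0.00416667 → 0; chars 90.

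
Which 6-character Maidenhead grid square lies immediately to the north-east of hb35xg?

HB45ah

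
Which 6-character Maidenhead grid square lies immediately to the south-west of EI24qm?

Longitude subsquare q = 16; −1 → 15 = p.
Latitude subsquare m = 12; −1 → 11 = l.

EI24pl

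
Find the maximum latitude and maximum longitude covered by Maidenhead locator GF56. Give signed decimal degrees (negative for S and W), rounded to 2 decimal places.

-33.00, -48.00

Field G=6, F=5: +6·20° lon, +5·10° lat → SW at lon -60°, lat -40°.
Square 5, 6: +5·2° lon, +6·1° lat → SW at lon -50°, lat -34°.
Cell spans 2° lon × 1° lat. NE corner is SW corner plus one full cell.
latitude -33.00, longitude -48.00.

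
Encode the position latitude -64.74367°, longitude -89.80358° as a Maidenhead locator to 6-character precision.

EC55cg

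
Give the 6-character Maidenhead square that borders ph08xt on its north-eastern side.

PH18au

Longitude subsquare x = 23; +1 → 24, wraps to 0 = a, carry into square.
Longitude square 0; +1 → 1.
Latitude subsquare t = 19; +1 → 20 = u.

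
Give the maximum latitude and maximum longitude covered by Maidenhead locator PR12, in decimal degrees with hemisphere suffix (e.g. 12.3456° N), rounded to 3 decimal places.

Field P=15, R=17: +15·20° lon, +17·10° lat → SW at lon 120°, lat 80°.
Square 1, 2: +1·2° lon, +2·1° lat → SW at lon 122°, lat 82°.
Cell spans 2° lon × 1° lat. NE corner is SW corner plus one full cell.
latitude 83.000° N, longitude 124.000° E.

83.000° N, 124.000° E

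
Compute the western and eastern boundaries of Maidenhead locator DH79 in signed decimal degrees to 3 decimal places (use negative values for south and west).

-106.000, -104.000

Field D=3, H=7: +3·20° lon, +7·10° lat → SW at lon -120°, lat -20°.
Square 7, 9: +7·2° lon, +9·1° lat → SW at lon -106°, lat -11°.
Cell spans 2° lon × 1° lat.
west -106.000, east -104.000.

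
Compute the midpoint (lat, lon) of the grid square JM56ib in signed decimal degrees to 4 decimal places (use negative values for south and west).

Field J=9, M=12: +9·20° lon, +12·10° lat → SW at lon 0°, lat 30°.
Square 5, 6: +5·2° lon, +6·1° lat → SW at lon 10°, lat 36°.
Subsquare i=8, b=1: +8·0.0833333° lon, +1·0.0416667° lat → SW at lon 10.6667°, lat 36.0417°.
Cell spans 0.0833333° lon × 0.0416667° lat. Centre is SW corner plus half of each.
latitude 36.0625, longitude 10.7083.

36.0625, 10.7083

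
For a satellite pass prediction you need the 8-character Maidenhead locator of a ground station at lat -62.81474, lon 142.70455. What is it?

Offset from 180°W / 90°S: lon 322.70455°, lat 27.18526°.
Field (20°×10°, letters A–R): lon ⌊322.70455/20⌋ = 16 → Q; lat ⌊27.18526/10⌋ = 2 → C.
Square (2°×1°, digits 0–9): lon ⌊2.70455/2⌋ = 1; lat ⌊7.18526/1⌋ = 7.
Subsquare (5′×2.5′, letters a–x): lon ⌊0.70455/0.0833333⌋ = 8 → i; lat ⌊0.18526/0.0416667⌋ = 4 → e.
Extended square (30″×15″, digits 0–9): lon ⌊0.03788/0.00833333⌋ = 4; lat ⌊0.01859/0.00416667⌋ = 4.

QC17ie44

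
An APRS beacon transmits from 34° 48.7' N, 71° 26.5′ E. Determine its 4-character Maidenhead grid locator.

MM54

Add 180° to longitude and 90° to latitude: 251.44, 124.81.
Field: 251.44/20 → 12 → M, 124.81/10 → 12 → M; chars MM.
Square: 11.44/2 → 5, 4.81/1 → 4; chars 54.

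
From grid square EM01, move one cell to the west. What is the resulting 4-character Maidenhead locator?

Longitude square 0; −1 → -1, wraps to 9, carry into field.
Longitude field E = 4; −1 → 3 = D.
The latitude characters are unchanged.

DM91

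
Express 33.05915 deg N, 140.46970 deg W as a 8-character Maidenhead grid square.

Shift to the Maidenhead origin (180°W, 90°S): lon 39.53030, lat 123.05915.
Field (20°×10°, letters A–R): lon ⌊39.53030/20⌋ = 1 → B; lat ⌊123.05915/10⌋ = 12 → M.
Square (2°×1°, digits 0–9): lon ⌊19.53030/2⌋ = 9; lat ⌊3.05915/1⌋ = 3.
Subsquare (5′×2.5′, letters a–x): lon ⌊1.53030/0.0833333⌋ = 18 → s; lat ⌊0.05915/0.0416667⌋ = 1 → b.
Extended square (30″×15″, digits 0–9): lon ⌊0.03030/0.00833333⌋ = 3; lat ⌊0.01748/0.00416667⌋ = 4.

BM93sb34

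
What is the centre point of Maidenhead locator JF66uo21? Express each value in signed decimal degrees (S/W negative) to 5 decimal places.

-33.41042, 13.68750

Field J=9, F=5: +9·20° lon, +5·10° lat → SW at lon 0°, lat -40°.
Square 6, 6: +6·2° lon, +6·1° lat → SW at lon 12°, lat -34°.
Subsquare u=20, o=14: +20·0.0833333° lon, +14·0.0416667° lat → SW at lon 13.6667°, lat -33.4167°.
Extended square 2, 1: +2·0.00833333° lon, +1·0.00416667° lat → SW at lon 13.6833°, lat -33.4125°.
Cell spans 0.00833333° lon × 0.00416667° lat. Centre is SW corner plus half of each.
latitude -33.41042, longitude 13.68750.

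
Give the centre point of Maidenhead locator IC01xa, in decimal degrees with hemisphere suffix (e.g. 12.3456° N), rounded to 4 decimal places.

Field I=8, C=2: +8·20° lon, +2·10° lat → SW at lon -20°, lat -70°.
Square 0, 1: +0·2° lon, +1·1° lat → SW at lon -20°, lat -69°.
Subsquare x=23, a=0: +23·0.0833333° lon, +0·0.0416667° lat → SW at lon -18.0833°, lat -69°.
Cell spans 0.0833333° lon × 0.0416667° lat. Centre is SW corner plus half of each.
latitude 68.9792° S, longitude 18.0417° W.

68.9792° S, 18.0417° W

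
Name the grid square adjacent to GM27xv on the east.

GM37av

Longitude subsquare x = 23; +1 → 24, wraps to 0 = a, carry into square.
Longitude square 2; +1 → 3.
The latitude characters are unchanged.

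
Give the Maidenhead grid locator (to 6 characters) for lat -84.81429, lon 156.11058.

Add 180° to longitude and 90° to latitude: 336.1106, 5.1857.
Field (20°×10°, letters A–R): lon ⌊336.1106/20⌋ = 16 → Q; lat ⌊5.1857/10⌋ = 0 → A.
Square (2°×1°, digits 0–9): lon ⌊16.1106/2⌋ = 8; lat ⌊5.1857/1⌋ = 5.
Subsquare (5′×2.5′, letters a–x): lon ⌊0.1106/0.0833333⌋ = 1 → b; lat ⌊0.1857/0.0416667⌋ = 4 → e.

QA85be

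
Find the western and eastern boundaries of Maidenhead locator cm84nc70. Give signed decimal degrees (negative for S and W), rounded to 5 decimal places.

-122.85833, -122.85000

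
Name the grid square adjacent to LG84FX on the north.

LG85fa

Latitude subsquare x = 23; +1 → 24, wraps to 0 = a, carry into square.
Latitude square 4; +1 → 5.
The longitude characters are unchanged.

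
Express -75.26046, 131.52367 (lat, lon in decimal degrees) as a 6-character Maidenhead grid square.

PB54sr

Offset from 180°W / 90°S: lon 311.5237°, lat 14.7395°.
Field: 311.5237/20 → 15 → P, 14.7395/10 → 1 → B; chars PB.
Square: 11.5237/2 → 5, 4.7395/1 → 4; chars 54.
Subsquare: 1.5237/0.0833333 → 18 → s, 0.7395/0.0416667 → 17 → r; chars sr.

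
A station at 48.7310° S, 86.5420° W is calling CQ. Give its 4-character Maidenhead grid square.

Offset from 180°W / 90°S: lon 93.46°, lat 41.27°.
Field (20°×10°, letters A–R): 93.46/20 → 4 → E, 41.27/10 → 4 → E; chars EE.
Square (2°×1°, digits 0–9): 13.46/2 → 6, 1.27/1 → 1; chars 61.

EE61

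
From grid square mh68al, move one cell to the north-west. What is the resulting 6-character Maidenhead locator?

MH58xm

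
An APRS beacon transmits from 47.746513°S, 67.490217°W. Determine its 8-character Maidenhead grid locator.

FE62gg10

Add 180° to longitude and 90° to latitude: 112.50978, 42.25349.
Field (20°×10°, letters A–R): lon ⌊112.50978/20⌋ = 5 → F; lat ⌊42.25349/10⌋ = 4 → E.
Square (2°×1°, digits 0–9): lon ⌊12.50978/2⌋ = 6; lat ⌊2.25349/1⌋ = 2.
Subsquare (5′×2.5′, letters a–x): lon ⌊0.50978/0.0833333⌋ = 6 → g; lat ⌊0.25349/0.0416667⌋ = 6 → g.
Extended square (30″×15″, digits 0–9): lon ⌊0.00978/0.00833333⌋ = 1; lat ⌊0.00349/0.00416667⌋ = 0.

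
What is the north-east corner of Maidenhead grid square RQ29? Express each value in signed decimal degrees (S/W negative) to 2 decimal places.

80.00, 166.00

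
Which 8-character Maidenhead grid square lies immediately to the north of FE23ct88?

FE23ct89

Latitude extended square 8; +1 → 9.
The longitude characters are unchanged.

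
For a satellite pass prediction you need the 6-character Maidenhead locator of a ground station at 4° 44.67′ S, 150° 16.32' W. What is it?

BI45ug

Shift to the Maidenhead origin (180°W, 90°S): lon 29.7280, lat 85.2555.
Field: 29.7280/20 → 1 → B, 85.2555/10 → 8 → I; chars BI.
Square: 9.7280/2 → 4, 5.2555/1 → 5; chars 45.
Subsquare: 1.7280/0.0833333 → 20 → u, 0.2555/0.0416667 → 6 → g; chars ug.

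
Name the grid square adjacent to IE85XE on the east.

Longitude subsquare x = 23; +1 → 24, wraps to 0 = a, carry into square.
Longitude square 8; +1 → 9.
The latitude characters are unchanged.

IE95ae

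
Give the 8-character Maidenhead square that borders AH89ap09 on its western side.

AH79xp99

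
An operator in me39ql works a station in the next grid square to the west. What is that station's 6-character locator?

ME39pl

Longitude subsquare q = 16; −1 → 15 = p.
The latitude characters are unchanged.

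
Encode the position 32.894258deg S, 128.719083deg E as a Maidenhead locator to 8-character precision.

PF47ic65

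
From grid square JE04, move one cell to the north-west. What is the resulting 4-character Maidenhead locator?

IE95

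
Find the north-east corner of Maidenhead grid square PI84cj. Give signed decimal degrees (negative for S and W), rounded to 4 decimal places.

Field P=15, I=8: +15·20° lon, +8·10° lat → SW at lon 120°, lat -10°.
Square 8, 4: +8·2° lon, +4·1° lat → SW at lon 136°, lat -6°.
Subsquare c=2, j=9: +2·0.0833333° lon, +9·0.0416667° lat → SW at lon 136.167°, lat -5.625°.
Cell spans 0.0833333° lon × 0.0416667° lat. NE corner is SW corner plus one full cell.
latitude -5.5833, longitude 136.2500.

-5.5833, 136.2500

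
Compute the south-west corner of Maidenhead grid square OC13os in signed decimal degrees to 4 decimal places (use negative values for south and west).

-66.2500, 103.1667

Field O=14, C=2: +14·20° lon, +2·10° lat → SW at lon 100°, lat -70°.
Square 1, 3: +1·2° lon, +3·1° lat → SW at lon 102°, lat -67°.
Subsquare o=14, s=18: +14·0.0833333° lon, +18·0.0416667° lat → SW at lon 103.167°, lat -66.25°.
latitude -66.2500, longitude 103.1667.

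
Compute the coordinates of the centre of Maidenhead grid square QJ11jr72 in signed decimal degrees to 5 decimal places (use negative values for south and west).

Field Q=16, J=9: +16·20° lon, +9·10° lat → SW at lon 140°, lat 0°.
Square 1, 1: +1·2° lon, +1·1° lat → SW at lon 142°, lat 1°.
Subsquare j=9, r=17: +9·0.0833333° lon, +17·0.0416667° lat → SW at lon 142.75°, lat 1.70833°.
Extended square 7, 2: +7·0.00833333° lon, +2·0.00416667° lat → SW at lon 142.808°, lat 1.71667°.
Cell spans 0.00833333° lon × 0.00416667° lat. Centre is SW corner plus half of each.
latitude 1.71875, longitude 142.81250.

1.71875, 142.81250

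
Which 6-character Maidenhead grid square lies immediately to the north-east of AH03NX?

Longitude subsquare n = 13; +1 → 14 = o.
Latitude subsquare x = 23; +1 → 24, wraps to 0 = a, carry into square.
Latitude square 3; +1 → 4.

AH04oa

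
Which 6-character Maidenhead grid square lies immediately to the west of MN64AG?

MN54xg

Longitude subsquare a = 0; −1 → -1, wraps to 23 = x, carry into square.
Longitude square 6; −1 → 5.
The latitude characters are unchanged.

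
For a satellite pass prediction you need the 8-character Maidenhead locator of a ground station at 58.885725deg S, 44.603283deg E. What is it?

LD21hc27

Add 180° to longitude and 90° to latitude: 224.60328, 31.11427.
Field (20°×10°, letters A–R): 224.60328/20 → 11 → L, 31.11427/10 → 3 → D; chars LD.
Square (2°×1°, digits 0–9): 4.60328/2 → 2, 1.11427/1 → 1; chars 21.
Subsquare (5′×2.5′, letters a–x): 0.60328/0.0833333 → 7 → h, 0.11427/0.0416667 → 2 → c; chars hc.
Extended square (30″×15″, digits 0–9): 0.01995/0.00833333 → 2, 0.03094/0.00416667 → 7; chars 27.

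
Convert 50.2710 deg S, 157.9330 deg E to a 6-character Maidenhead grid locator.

QD89xr

Offset from 180°W / 90°S: lon 337.9330°, lat 39.7290°.
Field: lon ⌊337.9330/20⌋ = 16 → Q; lat ⌊39.7290/10⌋ = 3 → D.
Square: lon ⌊17.9330/2⌋ = 8; lat ⌊9.7290/1⌋ = 9.
Subsquare: lon ⌊1.9330/0.0833333⌋ = 23 → x; lat ⌊0.7290/0.0416667⌋ = 17 → r.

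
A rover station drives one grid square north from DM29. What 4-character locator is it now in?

DN20

Latitude square 9; +1 → 10, wraps to 0, carry into field.
Latitude field M = 12; +1 → 13 = N.
The longitude characters are unchanged.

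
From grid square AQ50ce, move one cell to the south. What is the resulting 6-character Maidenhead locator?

AQ50cd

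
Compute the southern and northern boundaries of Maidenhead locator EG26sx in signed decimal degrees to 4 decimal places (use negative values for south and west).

Field E=4, G=6: +4·20° lon, +6·10° lat → SW at lon -100°, lat -30°.
Square 2, 6: +2·2° lon, +6·1° lat → SW at lon -96°, lat -24°.
Subsquare s=18, x=23: +18·0.0833333° lon, +23·0.0416667° lat → SW at lon -94.5°, lat -23.0417°.
Cell spans 0.0833333° lon × 0.0416667° lat.
south -23.0417, north -23.0000.

-23.0417, -23.0000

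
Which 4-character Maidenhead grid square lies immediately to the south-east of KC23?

KC32

Longitude square 2; +1 → 3.
Latitude square 3; −1 → 2.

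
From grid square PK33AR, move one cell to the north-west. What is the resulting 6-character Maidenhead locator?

Longitude subsquare a = 0; −1 → -1, wraps to 23 = x, carry into square.
Longitude square 3; −1 → 2.
Latitude subsquare r = 17; +1 → 18 = s.

PK23xs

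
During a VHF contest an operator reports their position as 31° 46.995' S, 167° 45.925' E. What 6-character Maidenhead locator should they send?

RF38vf

Shift to the Maidenhead origin (180°W, 90°S): lon 347.7654, lat 58.2168.
Field (20°×10°, letters A–R): lon ⌊347.7654/20⌋ = 17 → R; lat ⌊58.2168/10⌋ = 5 → F.
Square (2°×1°, digits 0–9): lon ⌊7.7654/2⌋ = 3; lat ⌊8.2168/1⌋ = 8.
Subsquare (5′×2.5′, letters a–x): lon ⌊1.7654/0.0833333⌋ = 21 → v; lat ⌊0.2168/0.0416667⌋ = 5 → f.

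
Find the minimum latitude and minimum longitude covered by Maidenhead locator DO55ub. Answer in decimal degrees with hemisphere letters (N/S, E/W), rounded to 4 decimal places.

55.0417° N, 108.3333° W

Field D=3, O=14: +3·20° lon, +14·10° lat → SW at lon -120°, lat 50°.
Square 5, 5: +5·2° lon, +5·1° lat → SW at lon -110°, lat 55°.
Subsquare u=20, b=1: +20·0.0833333° lon, +1·0.0416667° lat → SW at lon -108.333°, lat 55.0417°.
latitude 55.0417° N, longitude 108.3333° W.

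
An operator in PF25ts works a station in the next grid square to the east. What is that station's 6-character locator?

Longitude subsquare t = 19; +1 → 20 = u.
The latitude characters are unchanged.

PF25us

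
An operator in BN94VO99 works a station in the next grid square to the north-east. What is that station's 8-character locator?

Longitude extended square 9; +1 → 10, wraps to 0, carry into subsquare.
Longitude subsquare v = 21; +1 → 22 = w.
Latitude extended square 9; +1 → 10, wraps to 0, carry into subsquare.
Latitude subsquare o = 14; +1 → 15 = p.

BN94wp00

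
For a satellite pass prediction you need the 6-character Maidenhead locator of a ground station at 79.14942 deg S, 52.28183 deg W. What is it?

Offset from 180°W / 90°S: lon 127.7182°, lat 10.8506°.
Field: 127.7182/20 → 6 → G, 10.8506/10 → 1 → B; chars GB.
Square: 7.7182/2 → 3, 0.8506/1 → 0; chars 30.
Subsquare: 1.7182/0.0833333 → 20 → u, 0.8506/0.0416667 → 20 → u; chars uu.

GB30uu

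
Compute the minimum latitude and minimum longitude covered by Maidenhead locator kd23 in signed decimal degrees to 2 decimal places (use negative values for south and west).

Field K=10, D=3: +10·20° lon, +3·10° lat → SW at lon 20°, lat -60°.
Square 2, 3: +2·2° lon, +3·1° lat → SW at lon 24°, lat -57°.
latitude -57.00, longitude 24.00.

-57.00, 24.00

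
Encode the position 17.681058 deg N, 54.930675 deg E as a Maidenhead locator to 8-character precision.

Add 180° to longitude and 90° to latitude: 234.93068, 107.68106.
Field: lon ⌊234.93068/20⌋ = 11 → L; lat ⌊107.68106/10⌋ = 10 → K.
Square: lon ⌊14.93068/2⌋ = 7; lat ⌊7.68106/1⌋ = 7.
Subsquare: lon ⌊0.93068/0.0833333⌋ = 11 → l; lat ⌊0.68106/0.0416667⌋ = 16 → q.
Extended square: lon ⌊0.01401/0.00833333⌋ = 1; lat ⌊0.01439/0.00416667⌋ = 3.

LK77lq13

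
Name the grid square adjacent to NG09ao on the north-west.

MG99xp

Longitude subsquare a = 0; −1 → -1, wraps to 23 = x, carry into square.
Longitude square 0; −1 → -1, wraps to 9, carry into field.
Longitude field N = 13; −1 → 12 = M.
Latitude subsquare o = 14; +1 → 15 = p.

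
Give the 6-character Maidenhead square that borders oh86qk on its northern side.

OH86ql

Latitude subsquare k = 10; +1 → 11 = l.
The longitude characters are unchanged.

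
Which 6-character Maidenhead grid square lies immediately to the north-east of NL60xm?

Longitude subsquare x = 23; +1 → 24, wraps to 0 = a, carry into square.
Longitude square 6; +1 → 7.
Latitude subsquare m = 12; +1 → 13 = n.

NL70an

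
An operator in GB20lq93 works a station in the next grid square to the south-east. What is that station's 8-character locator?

GB20mq02

Longitude extended square 9; +1 → 10, wraps to 0, carry into subsquare.
Longitude subsquare l = 11; +1 → 12 = m.
Latitude extended square 3; −1 → 2.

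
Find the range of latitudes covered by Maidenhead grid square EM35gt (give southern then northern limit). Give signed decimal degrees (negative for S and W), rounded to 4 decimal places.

Field E=4, M=12: +4·20° lon, +12·10° lat → SW at lon -100°, lat 30°.
Square 3, 5: +3·2° lon, +5·1° lat → SW at lon -94°, lat 35°.
Subsquare g=6, t=19: +6·0.0833333° lon, +19·0.0416667° lat → SW at lon -93.5°, lat 35.7917°.
Cell spans 0.0833333° lon × 0.0416667° lat.
south 35.7917, north 35.8333.

35.7917, 35.8333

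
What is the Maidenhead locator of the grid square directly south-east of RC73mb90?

Longitude extended square 9; +1 → 10, wraps to 0, carry into subsquare.
Longitude subsquare m = 12; +1 → 13 = n.
Latitude extended square 0; −1 → -1, wraps to 9, carry into subsquare.
Latitude subsquare b = 1; −1 → 0 = a.

RC73na09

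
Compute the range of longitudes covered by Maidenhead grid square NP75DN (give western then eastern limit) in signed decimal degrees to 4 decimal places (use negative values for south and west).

94.2500, 94.3333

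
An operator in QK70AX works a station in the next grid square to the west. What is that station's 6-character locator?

QK60xx

Longitude subsquare a = 0; −1 → -1, wraps to 23 = x, carry into square.
Longitude square 7; −1 → 6.
The latitude characters are unchanged.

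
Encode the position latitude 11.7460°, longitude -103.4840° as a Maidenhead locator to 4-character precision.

DK81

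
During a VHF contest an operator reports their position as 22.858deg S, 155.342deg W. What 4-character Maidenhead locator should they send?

BG27

Add 180° to longitude and 90° to latitude: 24.66, 67.14.
Field: lon ⌊24.66/20⌋ = 1 → B; lat ⌊67.14/10⌋ = 6 → G.
Square: lon ⌊4.66/2⌋ = 2; lat ⌊7.14/1⌋ = 7.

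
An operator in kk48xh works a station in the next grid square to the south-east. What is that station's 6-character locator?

KK58ag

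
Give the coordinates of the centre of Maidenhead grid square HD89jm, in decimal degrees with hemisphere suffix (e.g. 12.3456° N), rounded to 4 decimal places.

50.4792° S, 23.2083° W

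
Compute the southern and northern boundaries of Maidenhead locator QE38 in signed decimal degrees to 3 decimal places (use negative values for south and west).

-42.000, -41.000

Field Q=16, E=4: +16·20° lon, +4·10° lat → SW at lon 140°, lat -50°.
Square 3, 8: +3·2° lon, +8·1° lat → SW at lon 146°, lat -42°.
Cell spans 2° lon × 1° lat.
south -42.000, north -41.000.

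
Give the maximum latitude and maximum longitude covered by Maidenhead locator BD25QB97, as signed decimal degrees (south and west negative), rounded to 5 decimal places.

Field B=1, D=3: +1·20° lon, +3·10° lat → SW at lon -160°, lat -60°.
Square 2, 5: +2·2° lon, +5·1° lat → SW at lon -156°, lat -55°.
Subsquare q=16, b=1: +16·0.0833333° lon, +1·0.0416667° lat → SW at lon -154.667°, lat -54.9583°.
Extended square 9, 7: +9·0.00833333° lon, +7·0.00416667° lat → SW at lon -154.592°, lat -54.9292°.
Cell spans 0.00833333° lon × 0.00416667° lat. NE corner is SW corner plus one full cell.
latitude -54.92500, longitude -154.58333.

-54.92500, -154.58333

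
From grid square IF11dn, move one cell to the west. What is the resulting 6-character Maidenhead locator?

Longitude subsquare d = 3; −1 → 2 = c.
The latitude characters are unchanged.

IF11cn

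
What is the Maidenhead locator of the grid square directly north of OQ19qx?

OR10qa

Latitude subsquare x = 23; +1 → 24, wraps to 0 = a, carry into square.
Latitude square 9; +1 → 10, wraps to 0, carry into field.
Latitude field Q = 16; +1 → 17 = R.
The longitude characters are unchanged.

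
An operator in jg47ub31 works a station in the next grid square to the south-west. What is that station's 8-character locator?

JG47ub20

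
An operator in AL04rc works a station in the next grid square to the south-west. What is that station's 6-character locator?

AL04qb

Longitude subsquare r = 17; −1 → 16 = q.
Latitude subsquare c = 2; −1 → 1 = b.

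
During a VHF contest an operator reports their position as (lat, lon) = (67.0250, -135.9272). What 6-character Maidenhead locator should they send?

Shift to the Maidenhead origin (180°W, 90°S): lon 44.0728, lat 157.0250.
Field (20°×10°, letters A–R): lon ⌊44.0728/20⌋ = 2 → C; lat ⌊157.0250/10⌋ = 15 → P.
Square (2°×1°, digits 0–9): lon ⌊4.0728/2⌋ = 2; lat ⌊7.0250/1⌋ = 7.
Subsquare (5′×2.5′, letters a–x): lon ⌊0.0728/0.0833333⌋ = 0 → a; lat ⌊0.0250/0.0416667⌋ = 0 → a.

CP27aa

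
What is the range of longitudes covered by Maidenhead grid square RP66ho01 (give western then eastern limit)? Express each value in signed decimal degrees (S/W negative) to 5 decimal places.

172.58333, 172.59167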